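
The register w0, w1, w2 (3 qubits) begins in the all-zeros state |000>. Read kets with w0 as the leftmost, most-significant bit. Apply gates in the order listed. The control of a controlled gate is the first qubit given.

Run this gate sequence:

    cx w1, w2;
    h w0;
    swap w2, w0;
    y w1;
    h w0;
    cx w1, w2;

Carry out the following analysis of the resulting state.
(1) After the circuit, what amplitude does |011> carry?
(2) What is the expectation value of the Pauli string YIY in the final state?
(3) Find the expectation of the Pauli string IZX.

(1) The amplitude on |011> is I/2.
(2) The observable YIY averages to 0.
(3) The observable IZX averages to -1.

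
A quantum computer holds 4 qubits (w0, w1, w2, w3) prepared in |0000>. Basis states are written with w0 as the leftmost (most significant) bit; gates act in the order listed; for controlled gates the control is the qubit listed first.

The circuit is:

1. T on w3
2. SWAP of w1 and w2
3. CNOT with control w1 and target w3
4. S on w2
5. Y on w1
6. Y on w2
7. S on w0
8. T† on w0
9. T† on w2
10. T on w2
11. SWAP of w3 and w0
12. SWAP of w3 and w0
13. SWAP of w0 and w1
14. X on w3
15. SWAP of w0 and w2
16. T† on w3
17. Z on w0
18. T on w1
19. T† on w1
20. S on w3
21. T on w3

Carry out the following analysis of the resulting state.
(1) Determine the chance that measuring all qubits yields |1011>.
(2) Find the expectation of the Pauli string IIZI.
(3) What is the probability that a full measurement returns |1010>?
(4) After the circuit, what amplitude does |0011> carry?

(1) Outcome |1011> occurs with probability 1.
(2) The expectation value of IIZI is -1.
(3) Outcome |1010> occurs with probability 0.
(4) |0011> carries amplitude 0 in the final state.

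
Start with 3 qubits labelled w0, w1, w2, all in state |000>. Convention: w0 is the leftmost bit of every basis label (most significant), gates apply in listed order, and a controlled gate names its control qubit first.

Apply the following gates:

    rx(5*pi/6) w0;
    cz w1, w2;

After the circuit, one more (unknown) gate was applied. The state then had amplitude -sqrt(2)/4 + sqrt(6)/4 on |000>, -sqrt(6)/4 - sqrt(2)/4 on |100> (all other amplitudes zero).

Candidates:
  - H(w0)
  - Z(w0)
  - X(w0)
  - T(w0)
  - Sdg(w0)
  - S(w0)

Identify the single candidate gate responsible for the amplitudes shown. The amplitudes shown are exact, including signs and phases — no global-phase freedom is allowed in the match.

It was Sdg(w0) that produced the state shown.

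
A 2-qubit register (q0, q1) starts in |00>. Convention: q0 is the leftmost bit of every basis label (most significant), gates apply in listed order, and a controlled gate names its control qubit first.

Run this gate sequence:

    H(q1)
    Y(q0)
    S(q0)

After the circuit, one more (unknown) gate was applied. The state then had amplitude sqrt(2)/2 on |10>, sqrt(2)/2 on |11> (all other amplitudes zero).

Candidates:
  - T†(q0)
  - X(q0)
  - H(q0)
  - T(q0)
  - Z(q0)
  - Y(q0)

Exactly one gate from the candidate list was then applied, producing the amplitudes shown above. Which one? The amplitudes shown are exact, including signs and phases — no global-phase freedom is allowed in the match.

It was Z(q0) that produced the state shown.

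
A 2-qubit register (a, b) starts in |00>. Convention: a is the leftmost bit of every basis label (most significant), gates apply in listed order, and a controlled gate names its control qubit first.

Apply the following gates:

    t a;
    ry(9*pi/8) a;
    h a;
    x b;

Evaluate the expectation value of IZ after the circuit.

The expectation value of IZ is -1.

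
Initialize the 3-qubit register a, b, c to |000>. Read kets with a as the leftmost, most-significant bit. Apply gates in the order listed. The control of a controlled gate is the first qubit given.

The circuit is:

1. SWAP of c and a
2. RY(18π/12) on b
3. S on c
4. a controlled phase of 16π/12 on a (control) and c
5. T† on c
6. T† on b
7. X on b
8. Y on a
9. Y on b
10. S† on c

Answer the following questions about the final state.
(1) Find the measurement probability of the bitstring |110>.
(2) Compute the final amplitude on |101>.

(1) Outcome |110> occurs with probability 1/2.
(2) The final state's coefficient on |101> equals 0.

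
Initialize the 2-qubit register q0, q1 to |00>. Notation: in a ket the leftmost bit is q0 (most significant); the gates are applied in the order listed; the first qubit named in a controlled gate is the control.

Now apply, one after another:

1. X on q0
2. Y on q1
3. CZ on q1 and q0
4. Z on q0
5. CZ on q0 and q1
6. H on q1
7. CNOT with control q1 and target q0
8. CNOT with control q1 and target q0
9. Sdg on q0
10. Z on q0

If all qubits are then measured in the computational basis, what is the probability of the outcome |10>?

Outcome |10> occurs with probability 1/2.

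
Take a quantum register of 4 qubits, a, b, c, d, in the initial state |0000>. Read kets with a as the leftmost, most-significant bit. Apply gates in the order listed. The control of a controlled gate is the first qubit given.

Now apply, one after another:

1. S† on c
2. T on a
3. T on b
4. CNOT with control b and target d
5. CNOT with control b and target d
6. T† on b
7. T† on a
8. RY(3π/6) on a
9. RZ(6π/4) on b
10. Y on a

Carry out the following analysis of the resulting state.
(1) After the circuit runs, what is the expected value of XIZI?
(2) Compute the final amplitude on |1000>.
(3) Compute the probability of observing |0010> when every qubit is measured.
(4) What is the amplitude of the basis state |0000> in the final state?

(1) The observable XIZI averages to -1.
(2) The final state's coefficient on |1000> equals -sqrt(2)*exp(3*I*pi/4)/2.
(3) A full measurement returns |0010> with probability 0.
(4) The amplitude on |0000> is sqrt(2)*exp(3*I*pi/4)/2.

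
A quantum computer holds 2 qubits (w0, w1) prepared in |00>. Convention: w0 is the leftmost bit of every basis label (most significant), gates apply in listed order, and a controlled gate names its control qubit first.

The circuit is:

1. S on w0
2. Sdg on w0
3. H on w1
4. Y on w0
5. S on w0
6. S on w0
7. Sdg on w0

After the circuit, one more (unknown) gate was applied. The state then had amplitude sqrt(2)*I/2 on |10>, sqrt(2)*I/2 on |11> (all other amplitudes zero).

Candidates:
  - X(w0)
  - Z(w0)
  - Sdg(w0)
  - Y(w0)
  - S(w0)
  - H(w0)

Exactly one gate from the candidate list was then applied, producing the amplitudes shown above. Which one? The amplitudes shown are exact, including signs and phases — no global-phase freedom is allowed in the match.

The unique candidate consistent with the amplitudes is Sdg(w0).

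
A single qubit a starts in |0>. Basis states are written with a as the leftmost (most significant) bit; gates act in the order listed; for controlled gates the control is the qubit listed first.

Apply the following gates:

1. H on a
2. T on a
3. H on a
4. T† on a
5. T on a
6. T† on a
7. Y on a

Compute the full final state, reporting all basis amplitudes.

After the circuit, the state carries amplitude -exp(I*pi/4)/2 + I/2 on |0>, exp(3*I*pi/4)/2 + I/2 on |1>.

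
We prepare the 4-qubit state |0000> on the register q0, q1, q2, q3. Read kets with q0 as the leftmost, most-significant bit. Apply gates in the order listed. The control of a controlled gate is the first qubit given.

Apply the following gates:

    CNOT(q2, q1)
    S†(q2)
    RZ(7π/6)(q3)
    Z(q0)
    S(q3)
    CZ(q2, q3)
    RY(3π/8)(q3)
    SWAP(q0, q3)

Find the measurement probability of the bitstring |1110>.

The probability of measuring |1110> is 0.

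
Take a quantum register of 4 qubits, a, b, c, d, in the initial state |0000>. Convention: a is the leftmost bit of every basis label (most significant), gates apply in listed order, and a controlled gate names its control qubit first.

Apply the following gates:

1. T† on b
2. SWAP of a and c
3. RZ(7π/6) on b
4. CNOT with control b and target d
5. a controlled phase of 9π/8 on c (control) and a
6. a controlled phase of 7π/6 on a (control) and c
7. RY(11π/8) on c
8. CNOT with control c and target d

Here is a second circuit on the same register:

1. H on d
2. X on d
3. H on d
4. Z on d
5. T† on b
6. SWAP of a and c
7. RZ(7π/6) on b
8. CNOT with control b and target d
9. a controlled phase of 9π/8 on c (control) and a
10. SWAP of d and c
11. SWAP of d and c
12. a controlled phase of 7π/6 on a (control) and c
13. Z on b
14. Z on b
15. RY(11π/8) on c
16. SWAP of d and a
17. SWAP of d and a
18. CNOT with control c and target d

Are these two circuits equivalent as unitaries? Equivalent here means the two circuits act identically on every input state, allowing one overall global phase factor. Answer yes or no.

Yes — the two circuits implement the same unitary up to a global phase.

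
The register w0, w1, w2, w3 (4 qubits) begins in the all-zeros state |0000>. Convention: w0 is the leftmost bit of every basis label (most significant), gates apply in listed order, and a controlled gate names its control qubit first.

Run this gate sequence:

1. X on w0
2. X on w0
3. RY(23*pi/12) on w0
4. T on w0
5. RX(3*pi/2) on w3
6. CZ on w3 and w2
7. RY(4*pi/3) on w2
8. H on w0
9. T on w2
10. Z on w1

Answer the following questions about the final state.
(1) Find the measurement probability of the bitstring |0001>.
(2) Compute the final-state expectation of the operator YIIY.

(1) A full measurement returns |0001> with probability 5/64 - sqrt(3)/64. Key observation: steps 1-2 multiply out to the identity, so the circuit reduces to the remaining gates.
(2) The expectation value of YIIY is -1/4 + sqrt(3)/4.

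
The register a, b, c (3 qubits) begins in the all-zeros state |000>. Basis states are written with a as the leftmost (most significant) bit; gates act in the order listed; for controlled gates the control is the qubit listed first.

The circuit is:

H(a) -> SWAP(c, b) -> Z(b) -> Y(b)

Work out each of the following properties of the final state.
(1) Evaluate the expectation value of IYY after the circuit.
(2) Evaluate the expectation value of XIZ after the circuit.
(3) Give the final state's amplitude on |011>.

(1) The expectation value of IYY is 0.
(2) In the final state, XIZ has expectation 1.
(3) The amplitude on |011> is 0.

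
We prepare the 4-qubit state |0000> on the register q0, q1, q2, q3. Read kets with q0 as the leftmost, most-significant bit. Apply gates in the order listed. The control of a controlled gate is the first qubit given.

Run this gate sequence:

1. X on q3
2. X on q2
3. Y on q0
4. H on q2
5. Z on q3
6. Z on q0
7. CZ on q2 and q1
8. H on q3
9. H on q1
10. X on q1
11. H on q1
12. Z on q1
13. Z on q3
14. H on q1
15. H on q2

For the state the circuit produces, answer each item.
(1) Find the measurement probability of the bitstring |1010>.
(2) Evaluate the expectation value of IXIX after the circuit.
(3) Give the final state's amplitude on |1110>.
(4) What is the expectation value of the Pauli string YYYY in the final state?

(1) The probability of measuring |1010> is 1/4. Key observation: the block from step 9 through step 12 cancels to the identity and can be dropped.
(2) The expectation value of IXIX is 1.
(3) |1110> carries amplitude I/2 in the final state.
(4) The expectation value of YYYY is 0.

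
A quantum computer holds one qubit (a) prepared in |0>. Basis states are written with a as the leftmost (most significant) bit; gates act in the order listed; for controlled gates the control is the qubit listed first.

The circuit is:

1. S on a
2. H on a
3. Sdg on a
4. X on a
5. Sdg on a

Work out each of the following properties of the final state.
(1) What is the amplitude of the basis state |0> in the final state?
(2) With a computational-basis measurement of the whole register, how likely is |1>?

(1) |0> carries amplitude -sqrt(2)*I/2 in the final state.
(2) The probability of measuring |1> is 1/2.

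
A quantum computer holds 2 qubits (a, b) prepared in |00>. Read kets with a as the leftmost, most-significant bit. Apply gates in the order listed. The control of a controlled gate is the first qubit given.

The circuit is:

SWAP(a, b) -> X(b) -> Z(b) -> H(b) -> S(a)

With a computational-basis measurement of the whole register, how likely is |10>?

A full measurement returns |10> with probability 0.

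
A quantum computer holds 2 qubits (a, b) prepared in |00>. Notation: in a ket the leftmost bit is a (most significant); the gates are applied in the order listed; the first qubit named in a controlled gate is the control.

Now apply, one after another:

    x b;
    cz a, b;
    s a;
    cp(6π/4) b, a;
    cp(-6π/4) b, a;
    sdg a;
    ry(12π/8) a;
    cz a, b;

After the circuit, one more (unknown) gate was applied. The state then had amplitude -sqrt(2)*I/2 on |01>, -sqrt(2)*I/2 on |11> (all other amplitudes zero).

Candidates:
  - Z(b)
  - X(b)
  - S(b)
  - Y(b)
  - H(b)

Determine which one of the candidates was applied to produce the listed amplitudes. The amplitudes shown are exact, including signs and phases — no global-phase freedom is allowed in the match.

It was S(b) that produced the state shown. Key observation: steps 3-6 multiply out to the identity, so the circuit reduces to the remaining gates.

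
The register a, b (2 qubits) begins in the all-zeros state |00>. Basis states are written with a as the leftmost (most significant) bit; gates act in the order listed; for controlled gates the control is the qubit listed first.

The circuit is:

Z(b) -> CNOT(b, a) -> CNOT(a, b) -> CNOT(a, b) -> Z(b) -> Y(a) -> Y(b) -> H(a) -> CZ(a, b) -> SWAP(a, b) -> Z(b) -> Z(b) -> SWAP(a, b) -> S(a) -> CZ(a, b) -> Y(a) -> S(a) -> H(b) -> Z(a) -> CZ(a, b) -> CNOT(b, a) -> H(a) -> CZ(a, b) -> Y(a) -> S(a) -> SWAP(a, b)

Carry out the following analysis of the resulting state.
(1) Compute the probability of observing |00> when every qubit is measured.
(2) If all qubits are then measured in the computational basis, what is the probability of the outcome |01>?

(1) A full measurement returns |00> with probability 1/2.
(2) A full measurement returns |01> with probability 0.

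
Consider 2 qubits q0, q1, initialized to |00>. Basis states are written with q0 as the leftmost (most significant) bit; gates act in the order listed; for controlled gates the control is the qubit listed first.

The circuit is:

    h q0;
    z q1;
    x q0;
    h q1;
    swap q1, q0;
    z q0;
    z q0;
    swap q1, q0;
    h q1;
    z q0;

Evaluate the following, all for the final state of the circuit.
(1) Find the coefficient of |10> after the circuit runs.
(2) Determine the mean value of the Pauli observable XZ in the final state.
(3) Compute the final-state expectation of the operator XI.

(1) The amplitude on |10> is -sqrt(2)/2. Key observation: steps 4-9 multiply out to the identity, so the circuit reduces to the remaining gates.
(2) In the final state, XZ has expectation -1.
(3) The expectation value of XI is -1.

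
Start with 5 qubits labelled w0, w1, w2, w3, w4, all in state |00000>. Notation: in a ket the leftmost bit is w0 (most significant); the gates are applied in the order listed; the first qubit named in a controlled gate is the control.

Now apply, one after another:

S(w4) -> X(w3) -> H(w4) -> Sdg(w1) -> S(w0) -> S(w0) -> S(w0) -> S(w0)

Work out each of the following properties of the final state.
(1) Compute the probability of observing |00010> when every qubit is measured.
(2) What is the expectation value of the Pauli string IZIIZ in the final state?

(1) The probability of measuring |00010> is 1/2. Key observation: the block from step 5 through step 8 cancels to the identity and can be dropped.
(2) The expectation value of IZIIZ is 0.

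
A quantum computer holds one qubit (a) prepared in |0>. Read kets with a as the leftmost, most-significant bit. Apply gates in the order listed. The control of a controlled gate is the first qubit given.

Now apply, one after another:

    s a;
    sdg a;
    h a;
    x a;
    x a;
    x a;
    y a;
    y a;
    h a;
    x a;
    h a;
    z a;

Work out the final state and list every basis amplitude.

The final amplitudes are sqrt(2)/2 on |0>, sqrt(2)/2 on |1>. Key observation: the block from step 4 through step 5 cancels to the identity and can be dropped.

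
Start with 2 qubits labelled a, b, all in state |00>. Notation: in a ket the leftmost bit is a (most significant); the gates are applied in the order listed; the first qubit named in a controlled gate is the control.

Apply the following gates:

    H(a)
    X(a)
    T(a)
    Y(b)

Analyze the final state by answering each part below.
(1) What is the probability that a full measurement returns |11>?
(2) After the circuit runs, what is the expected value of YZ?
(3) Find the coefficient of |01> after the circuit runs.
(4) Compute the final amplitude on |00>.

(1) The probability of measuring |11> is 1/2.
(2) In the final state, YZ has expectation -sqrt(2)/2.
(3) |01> carries amplitude sqrt(2)*I/2 in the final state.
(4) The final state's coefficient on |00> equals 0.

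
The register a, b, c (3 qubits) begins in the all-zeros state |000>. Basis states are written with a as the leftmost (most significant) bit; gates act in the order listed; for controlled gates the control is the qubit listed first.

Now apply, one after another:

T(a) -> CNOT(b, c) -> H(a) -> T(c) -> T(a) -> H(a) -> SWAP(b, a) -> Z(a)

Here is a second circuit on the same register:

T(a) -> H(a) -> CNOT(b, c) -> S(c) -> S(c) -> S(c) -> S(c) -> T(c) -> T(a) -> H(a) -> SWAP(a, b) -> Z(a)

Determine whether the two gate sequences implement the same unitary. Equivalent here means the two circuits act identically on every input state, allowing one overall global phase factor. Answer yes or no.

Yes, they are equivalent — the unitaries differ by at most a global phase.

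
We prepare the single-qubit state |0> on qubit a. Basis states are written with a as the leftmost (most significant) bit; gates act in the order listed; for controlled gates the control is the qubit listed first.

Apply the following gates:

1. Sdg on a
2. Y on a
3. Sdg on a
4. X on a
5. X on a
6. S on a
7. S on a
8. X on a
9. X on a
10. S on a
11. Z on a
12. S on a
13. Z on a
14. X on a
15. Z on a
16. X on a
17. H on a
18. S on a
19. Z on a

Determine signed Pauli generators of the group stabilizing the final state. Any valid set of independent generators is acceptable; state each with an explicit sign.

One valid set of independent stabilizer generators is +Y (any independent generating set of the same group is equally correct).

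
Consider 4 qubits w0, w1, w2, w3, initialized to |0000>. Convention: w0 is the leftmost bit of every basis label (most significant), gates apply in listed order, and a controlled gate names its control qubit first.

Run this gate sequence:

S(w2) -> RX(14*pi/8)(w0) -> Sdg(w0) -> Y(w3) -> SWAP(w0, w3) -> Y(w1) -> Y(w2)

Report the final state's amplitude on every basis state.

The final amplitudes are I*sqrt(sqrt(2) + 2)/2 on |1110>, I*sqrt(2 - sqrt(2))/2 on |1111>, and 0 on every other basis state.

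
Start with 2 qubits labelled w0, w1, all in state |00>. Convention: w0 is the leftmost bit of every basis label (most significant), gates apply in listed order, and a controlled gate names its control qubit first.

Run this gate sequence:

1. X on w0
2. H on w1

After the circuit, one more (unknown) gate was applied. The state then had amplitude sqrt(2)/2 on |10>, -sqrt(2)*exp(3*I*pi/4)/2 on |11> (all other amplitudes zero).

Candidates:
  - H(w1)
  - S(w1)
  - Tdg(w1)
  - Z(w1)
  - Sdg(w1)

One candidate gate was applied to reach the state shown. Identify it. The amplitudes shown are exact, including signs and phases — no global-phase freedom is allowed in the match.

The applied gate was Tdg(w1).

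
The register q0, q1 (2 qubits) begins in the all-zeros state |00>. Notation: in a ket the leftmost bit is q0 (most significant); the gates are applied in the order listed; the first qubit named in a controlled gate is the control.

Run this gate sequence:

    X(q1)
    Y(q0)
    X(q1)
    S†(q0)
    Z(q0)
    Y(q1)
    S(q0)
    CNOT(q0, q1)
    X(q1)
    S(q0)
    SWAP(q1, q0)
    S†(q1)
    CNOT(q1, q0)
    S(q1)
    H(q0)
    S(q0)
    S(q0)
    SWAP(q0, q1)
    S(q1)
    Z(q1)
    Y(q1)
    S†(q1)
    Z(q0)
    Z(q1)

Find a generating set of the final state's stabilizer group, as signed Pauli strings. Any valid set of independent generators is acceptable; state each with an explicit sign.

One valid set of independent stabilizer generators is -IX, -ZI (any independent generating set of the same group is equally correct).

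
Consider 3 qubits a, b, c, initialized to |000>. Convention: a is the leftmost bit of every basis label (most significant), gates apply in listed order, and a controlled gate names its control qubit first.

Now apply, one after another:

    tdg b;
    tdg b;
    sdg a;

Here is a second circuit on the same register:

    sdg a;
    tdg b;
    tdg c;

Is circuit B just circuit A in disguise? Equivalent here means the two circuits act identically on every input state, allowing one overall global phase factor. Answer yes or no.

No: there is an input state on which the two circuits produce genuinely different outputs (not merely differing by a phase).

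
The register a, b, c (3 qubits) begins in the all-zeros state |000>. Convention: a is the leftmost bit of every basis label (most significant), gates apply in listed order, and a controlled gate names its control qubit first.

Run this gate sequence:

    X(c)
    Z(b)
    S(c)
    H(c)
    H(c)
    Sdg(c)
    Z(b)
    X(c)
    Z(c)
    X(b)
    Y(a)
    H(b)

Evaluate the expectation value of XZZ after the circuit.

In the final state, XZZ has expectation 0. Key observation: gates 1-8 undo each other exactly, leaving only the rest of the circuit to track.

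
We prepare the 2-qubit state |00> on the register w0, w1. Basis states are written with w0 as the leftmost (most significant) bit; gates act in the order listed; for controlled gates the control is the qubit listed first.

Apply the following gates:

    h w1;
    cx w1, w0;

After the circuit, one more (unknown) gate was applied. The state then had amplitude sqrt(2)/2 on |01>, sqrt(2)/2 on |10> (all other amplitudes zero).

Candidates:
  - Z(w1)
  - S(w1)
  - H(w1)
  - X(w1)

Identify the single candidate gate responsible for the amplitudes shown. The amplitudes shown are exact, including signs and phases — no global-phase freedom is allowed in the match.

It was X(w1) that produced the state shown.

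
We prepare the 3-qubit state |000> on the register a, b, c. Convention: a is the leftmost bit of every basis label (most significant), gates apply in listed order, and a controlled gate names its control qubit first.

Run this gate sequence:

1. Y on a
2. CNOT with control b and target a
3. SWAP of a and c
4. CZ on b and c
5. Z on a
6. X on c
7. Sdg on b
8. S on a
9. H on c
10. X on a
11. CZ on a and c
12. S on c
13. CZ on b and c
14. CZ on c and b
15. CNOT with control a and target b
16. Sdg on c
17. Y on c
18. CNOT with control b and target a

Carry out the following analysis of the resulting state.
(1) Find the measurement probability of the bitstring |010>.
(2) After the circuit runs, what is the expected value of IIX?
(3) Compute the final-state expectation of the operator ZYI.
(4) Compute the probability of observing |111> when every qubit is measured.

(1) The probability of measuring |010> is 1/2.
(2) The observable IIX averages to 1.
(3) The observable ZYI averages to 0.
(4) A full measurement returns |111> with probability 0.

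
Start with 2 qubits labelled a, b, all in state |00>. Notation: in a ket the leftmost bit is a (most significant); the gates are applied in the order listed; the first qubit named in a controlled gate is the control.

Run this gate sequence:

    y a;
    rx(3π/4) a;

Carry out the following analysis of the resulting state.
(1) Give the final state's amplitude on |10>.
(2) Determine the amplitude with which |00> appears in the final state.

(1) The amplitude on |10> is I*sqrt(2 - sqrt(2))/2.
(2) |00> carries amplitude sqrt(sqrt(2) + 2)/2 in the final state.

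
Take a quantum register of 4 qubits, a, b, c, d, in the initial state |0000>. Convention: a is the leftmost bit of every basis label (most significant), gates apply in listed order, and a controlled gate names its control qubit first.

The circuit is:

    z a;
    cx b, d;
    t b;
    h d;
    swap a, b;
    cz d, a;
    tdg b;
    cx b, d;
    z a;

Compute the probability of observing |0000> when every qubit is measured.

A full measurement returns |0000> with probability 1/2.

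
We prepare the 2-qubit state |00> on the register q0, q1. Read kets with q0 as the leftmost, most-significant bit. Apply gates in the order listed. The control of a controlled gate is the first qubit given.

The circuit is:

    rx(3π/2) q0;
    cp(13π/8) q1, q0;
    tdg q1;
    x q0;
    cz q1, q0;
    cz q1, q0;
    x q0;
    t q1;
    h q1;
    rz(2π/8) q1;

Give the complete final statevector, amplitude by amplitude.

After the circuit, the state carries amplitude exp(7*I*pi/8)/2 on |00>, -exp(I*pi/8)/2 on |01>, -exp(3*I*pi/8)/2 on |10>, -exp(5*I*pi/8)/2 on |11>. Key observation: the block from step 3 through step 8 cancels to the identity and can be dropped.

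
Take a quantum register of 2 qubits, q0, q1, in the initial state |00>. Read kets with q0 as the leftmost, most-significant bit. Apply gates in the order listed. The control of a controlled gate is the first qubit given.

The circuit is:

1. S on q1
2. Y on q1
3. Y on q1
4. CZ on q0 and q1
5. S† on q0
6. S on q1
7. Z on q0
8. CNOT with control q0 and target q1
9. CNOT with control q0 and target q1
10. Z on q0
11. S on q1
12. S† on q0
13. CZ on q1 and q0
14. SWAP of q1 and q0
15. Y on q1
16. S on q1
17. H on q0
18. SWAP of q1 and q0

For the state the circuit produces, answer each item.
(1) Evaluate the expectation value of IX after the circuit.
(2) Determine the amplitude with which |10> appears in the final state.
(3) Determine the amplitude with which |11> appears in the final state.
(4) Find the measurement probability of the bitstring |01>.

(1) The expectation value of IX is 1.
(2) |10> carries amplitude -sqrt(2)/2 in the final state.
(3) The amplitude on |11> is -sqrt(2)/2.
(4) Outcome |01> occurs with probability 0.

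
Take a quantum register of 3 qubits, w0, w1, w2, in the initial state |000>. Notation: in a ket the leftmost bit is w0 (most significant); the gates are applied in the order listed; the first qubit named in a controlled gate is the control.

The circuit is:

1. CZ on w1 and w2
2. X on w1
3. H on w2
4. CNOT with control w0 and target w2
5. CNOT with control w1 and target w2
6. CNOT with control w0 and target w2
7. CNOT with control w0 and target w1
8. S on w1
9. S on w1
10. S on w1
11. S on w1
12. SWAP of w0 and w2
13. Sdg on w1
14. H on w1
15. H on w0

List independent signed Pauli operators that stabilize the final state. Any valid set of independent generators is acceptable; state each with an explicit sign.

The stabilizer group can be generated by -IXI, +ZII, +IIZ, among other valid generating sets.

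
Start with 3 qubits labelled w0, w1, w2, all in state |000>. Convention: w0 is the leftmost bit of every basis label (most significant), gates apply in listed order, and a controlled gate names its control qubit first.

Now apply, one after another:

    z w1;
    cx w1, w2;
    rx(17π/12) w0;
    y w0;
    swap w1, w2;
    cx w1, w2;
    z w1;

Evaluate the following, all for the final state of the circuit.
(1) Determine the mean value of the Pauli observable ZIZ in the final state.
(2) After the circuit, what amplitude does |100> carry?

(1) The observable ZIZ averages to -sqrt(2)/4 + sqrt(6)/4.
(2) |100> carries amplitude -I*sqrt(3*sqrt(2) + 6)/4 + I*sqrt(2 - sqrt(2))/4 in the final state.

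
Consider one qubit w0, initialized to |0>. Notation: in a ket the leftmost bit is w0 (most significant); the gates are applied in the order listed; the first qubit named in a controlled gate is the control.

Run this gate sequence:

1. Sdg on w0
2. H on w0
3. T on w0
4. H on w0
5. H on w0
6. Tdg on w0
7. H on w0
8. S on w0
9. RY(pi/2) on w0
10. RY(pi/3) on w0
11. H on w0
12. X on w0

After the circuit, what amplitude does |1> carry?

The amplitude on |1> is sqrt(3)/2.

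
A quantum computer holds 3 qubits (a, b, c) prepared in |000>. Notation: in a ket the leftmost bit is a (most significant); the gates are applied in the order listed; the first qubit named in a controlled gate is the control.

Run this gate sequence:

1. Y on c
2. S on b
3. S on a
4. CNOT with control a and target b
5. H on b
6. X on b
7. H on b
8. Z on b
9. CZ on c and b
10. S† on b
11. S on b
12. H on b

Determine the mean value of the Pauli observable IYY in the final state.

The expectation value of IYY is 0. Key observation: the block from step 5 through step 8 cancels to the identity and can be dropped.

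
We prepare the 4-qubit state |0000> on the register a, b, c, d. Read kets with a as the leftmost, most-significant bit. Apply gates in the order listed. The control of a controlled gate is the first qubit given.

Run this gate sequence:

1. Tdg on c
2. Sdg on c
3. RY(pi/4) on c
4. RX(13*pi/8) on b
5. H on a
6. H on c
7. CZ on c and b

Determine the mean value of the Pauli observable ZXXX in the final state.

The observable ZXXX averages to 0.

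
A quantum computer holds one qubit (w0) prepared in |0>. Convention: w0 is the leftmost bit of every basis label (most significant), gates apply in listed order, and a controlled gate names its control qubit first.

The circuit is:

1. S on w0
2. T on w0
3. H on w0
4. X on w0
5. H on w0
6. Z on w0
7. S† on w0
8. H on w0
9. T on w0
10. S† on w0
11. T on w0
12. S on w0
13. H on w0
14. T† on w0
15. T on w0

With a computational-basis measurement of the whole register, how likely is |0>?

The probability of measuring |0> is 1/2. Key observation: gates 3-6 undo each other exactly, leaving only the rest of the circuit to track.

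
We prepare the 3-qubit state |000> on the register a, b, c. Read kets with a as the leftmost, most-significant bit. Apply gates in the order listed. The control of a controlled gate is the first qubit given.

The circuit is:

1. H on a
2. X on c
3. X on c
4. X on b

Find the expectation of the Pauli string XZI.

In the final state, XZI has expectation -1. Key observation: steps 2-3 multiply out to the identity, so the circuit reduces to the remaining gates.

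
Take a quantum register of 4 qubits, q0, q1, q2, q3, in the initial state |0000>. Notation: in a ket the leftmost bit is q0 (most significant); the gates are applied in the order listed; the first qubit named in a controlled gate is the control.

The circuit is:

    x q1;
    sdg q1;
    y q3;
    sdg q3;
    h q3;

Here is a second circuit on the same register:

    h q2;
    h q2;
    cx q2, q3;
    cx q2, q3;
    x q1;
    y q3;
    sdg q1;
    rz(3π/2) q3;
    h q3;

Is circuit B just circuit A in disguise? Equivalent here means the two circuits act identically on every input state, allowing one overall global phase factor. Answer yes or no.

Yes, they are equivalent — the unitaries differ by at most a global phase.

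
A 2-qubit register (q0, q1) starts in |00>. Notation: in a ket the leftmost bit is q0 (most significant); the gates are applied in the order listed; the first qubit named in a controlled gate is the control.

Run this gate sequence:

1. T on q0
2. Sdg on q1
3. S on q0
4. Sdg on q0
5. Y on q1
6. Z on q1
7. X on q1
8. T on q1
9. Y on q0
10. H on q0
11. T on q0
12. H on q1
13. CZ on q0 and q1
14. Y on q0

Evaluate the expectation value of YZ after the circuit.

In the final state, YZ has expectation -sqrt(2)/2.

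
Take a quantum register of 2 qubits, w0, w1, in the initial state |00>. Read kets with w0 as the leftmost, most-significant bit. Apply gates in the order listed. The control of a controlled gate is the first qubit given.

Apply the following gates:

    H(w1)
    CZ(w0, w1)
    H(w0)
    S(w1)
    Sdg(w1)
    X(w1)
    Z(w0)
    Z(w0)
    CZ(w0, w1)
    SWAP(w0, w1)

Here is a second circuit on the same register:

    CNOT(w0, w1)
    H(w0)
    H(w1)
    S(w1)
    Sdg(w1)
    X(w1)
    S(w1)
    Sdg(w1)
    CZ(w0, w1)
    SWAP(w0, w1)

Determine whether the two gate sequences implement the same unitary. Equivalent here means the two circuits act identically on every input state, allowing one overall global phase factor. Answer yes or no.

Yes: on every input state the two circuits agree up to one overall phase factor.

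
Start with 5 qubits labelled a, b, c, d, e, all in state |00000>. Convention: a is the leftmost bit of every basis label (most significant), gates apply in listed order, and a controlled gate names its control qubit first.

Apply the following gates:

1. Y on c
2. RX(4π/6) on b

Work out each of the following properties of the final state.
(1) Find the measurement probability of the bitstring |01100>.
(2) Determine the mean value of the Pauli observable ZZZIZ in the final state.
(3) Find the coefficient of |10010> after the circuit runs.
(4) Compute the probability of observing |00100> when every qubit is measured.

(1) The probability of measuring |01100> is 3/4.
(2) The expectation value of ZZZIZ is 1/2.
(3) The amplitude on |10010> is 0.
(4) Outcome |00100> occurs with probability 1/4.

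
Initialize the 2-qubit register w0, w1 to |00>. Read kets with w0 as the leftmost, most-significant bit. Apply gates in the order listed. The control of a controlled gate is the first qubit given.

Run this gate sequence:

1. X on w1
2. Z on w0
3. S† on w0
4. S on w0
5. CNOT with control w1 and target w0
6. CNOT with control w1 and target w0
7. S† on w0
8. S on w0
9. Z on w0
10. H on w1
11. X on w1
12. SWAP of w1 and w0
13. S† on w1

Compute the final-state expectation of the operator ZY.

In the final state, ZY has expectation 0. Key observation: steps 2-9 multiply out to the identity, so the circuit reduces to the remaining gates.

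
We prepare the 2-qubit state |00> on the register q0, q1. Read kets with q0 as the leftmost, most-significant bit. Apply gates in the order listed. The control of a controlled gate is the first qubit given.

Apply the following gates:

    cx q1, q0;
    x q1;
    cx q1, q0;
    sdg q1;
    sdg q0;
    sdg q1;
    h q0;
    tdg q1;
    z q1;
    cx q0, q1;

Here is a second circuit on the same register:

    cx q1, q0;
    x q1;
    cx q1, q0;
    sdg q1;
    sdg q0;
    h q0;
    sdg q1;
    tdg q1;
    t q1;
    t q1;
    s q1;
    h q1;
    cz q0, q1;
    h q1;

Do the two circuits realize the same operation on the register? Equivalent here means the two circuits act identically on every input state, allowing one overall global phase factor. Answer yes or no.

Yes: on every input state the two circuits agree up to one overall phase factor.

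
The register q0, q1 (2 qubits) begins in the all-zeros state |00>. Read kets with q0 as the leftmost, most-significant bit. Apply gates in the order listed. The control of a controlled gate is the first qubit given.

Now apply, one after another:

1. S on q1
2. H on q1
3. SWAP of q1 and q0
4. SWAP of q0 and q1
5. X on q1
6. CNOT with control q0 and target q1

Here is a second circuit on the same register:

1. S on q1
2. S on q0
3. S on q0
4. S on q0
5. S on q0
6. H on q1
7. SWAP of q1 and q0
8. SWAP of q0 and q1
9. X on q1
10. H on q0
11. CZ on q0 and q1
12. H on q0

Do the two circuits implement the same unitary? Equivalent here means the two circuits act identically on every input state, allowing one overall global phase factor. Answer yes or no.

No, they are not equivalent — no single phase factor reconciles the two unitaries.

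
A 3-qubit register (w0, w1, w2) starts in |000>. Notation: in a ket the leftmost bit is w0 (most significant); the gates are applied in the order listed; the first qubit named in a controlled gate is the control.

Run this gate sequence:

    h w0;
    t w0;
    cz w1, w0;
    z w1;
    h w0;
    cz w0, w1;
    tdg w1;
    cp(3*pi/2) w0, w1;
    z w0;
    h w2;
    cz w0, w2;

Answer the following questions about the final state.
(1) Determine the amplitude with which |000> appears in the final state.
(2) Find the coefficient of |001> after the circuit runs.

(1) |000> carries amplitude sqrt(2)*(1 + exp(I*pi/4))/4 in the final state.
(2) The amplitude on |001> is sqrt(2)*(1 + exp(I*pi/4))/4.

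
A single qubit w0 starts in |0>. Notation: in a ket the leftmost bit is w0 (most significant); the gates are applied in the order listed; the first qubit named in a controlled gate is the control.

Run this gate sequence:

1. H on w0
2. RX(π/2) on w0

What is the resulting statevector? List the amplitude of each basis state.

After the circuit, the state carries amplitude 1/2 - I/2 on |0>, 1/2 - I/2 on |1>.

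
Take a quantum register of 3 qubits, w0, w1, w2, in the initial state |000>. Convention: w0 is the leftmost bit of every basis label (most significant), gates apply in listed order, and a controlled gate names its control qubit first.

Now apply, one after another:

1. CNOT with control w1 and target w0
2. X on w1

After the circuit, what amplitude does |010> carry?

The amplitude on |010> is 1.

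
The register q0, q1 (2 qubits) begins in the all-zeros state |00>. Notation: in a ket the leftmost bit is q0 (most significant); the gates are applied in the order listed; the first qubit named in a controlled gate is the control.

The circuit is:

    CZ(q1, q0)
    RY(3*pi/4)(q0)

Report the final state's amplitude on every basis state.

The resulting statevector has amplitude sqrt(2 - sqrt(2))/2 on |00>, 0 on |01>, sqrt(sqrt(2) + 2)/2 on |10>, 0 on |11>.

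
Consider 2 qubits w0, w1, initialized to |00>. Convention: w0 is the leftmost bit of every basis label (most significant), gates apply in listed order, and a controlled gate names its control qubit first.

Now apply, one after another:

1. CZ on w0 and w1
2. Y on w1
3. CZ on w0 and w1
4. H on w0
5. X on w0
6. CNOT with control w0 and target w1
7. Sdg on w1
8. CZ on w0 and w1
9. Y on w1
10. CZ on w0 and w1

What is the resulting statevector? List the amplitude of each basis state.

The final amplitudes are -sqrt(2)*I/2 on |00>, 0 on |01>, 0 on |10>, sqrt(2)/2 on |11>.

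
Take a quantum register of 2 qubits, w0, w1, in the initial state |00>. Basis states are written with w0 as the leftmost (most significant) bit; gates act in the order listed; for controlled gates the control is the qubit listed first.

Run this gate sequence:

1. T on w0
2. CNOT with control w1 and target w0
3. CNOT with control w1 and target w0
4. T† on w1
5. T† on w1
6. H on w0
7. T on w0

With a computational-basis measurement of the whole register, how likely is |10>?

Outcome |10> occurs with probability 1/2. Key observation: the block from step 2 through step 3 cancels to the identity and can be dropped.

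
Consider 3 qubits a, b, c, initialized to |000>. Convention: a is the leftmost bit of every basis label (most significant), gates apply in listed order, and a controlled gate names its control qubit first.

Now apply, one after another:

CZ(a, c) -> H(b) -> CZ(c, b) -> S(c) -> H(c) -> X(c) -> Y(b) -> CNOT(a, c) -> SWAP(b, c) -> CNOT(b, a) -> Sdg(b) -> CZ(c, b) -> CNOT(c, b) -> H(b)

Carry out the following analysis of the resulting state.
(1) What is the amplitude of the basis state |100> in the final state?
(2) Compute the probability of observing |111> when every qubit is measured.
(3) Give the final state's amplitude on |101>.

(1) The final state's coefficient on |100> equals -sqrt(2)/4.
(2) A full measurement returns |111> with probability 1/8.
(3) |101> carries amplitude -sqrt(2)/4 in the final state.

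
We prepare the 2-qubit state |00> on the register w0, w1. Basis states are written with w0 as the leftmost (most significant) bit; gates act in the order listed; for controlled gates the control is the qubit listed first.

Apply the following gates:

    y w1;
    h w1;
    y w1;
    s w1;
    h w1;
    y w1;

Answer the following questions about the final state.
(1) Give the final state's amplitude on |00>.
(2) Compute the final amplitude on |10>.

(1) The amplitude on |00> is 1/2 + I/2.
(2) The amplitude on |10> is 0.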